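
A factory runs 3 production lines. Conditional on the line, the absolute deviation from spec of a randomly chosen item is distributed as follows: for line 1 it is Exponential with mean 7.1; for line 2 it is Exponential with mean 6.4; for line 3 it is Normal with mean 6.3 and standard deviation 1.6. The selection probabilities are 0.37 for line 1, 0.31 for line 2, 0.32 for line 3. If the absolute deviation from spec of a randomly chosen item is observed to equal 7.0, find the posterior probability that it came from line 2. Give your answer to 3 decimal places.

0.150

Likelihoods f(7.0 | ·): 1: 0.0525489; 2: 0.0523372; 3: 0.226583.
Posterior ∝ prior × likelihood. Numerator for 2: 0.31·0.0523372 = 0.0162245.
Normalizing constant: 0.37·0.0525489 + 0.31·0.0523372 + 0.32·0.226583 = 0.108174.
P(2 | observation) = 0.0162245 / 0.108174 = 0.149985.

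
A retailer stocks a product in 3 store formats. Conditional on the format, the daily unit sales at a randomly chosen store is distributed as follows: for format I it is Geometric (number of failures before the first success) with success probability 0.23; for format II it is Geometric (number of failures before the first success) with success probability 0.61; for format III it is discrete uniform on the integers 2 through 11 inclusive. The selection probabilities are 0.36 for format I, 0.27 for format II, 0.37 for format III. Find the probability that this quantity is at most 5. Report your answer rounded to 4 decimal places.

0.7020

Conditional on each format, P(X ≤ 5): I: 0.791578; II: 0.996481; III: 0.4.
By total probability, P(X ≤ 5) = 0.36·0.791578 + 0.27·0.996481 + 0.37·0.4 = 0.702018.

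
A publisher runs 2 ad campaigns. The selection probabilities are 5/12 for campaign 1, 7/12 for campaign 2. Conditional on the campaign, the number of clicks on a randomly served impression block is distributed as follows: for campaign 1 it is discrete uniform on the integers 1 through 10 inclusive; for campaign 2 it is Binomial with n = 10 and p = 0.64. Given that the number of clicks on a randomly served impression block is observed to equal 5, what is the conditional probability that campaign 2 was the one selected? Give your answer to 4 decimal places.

0.6961

Likelihoods P(X=5 | ·): 1: 0.1; 2: 0.163611.
Posterior ∝ prior × likelihood. Numerator for 2: 0.583333·0.163611 = 0.0954398.
Normalizing constant: 0.416667·0.1 + 0.583333·0.163611 = 0.137107.
P(2 | observation) = 0.0954398 / 0.137107 = 0.6961.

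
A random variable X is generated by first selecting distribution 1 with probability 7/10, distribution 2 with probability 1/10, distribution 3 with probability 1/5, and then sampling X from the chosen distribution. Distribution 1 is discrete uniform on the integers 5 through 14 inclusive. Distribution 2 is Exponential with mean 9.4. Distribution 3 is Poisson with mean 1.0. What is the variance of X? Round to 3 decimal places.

26.338

Per component, 1: μ=9.5, E[X²]=98.5; 2: μ=9.4, E[X²]=176.72; 3: μ=1, E[X²]=2.
E[X] = 0.7·9.5 + 0.1·9.4 + 0.2·1 = 7.79.
E[X²] = 0.7·98.5 + 0.1·176.72 + 0.2·2 = 87.022.
Var(X) = E[X²] − (E[X])² = 87.022 − 60.6841 = 26.3379.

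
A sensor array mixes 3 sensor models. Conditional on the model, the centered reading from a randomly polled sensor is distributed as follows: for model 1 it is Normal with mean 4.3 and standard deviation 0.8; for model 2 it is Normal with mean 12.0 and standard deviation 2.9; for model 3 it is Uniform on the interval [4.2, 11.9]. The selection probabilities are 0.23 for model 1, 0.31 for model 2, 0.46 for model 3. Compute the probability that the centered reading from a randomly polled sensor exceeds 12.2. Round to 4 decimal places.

Conditional on each model, P(X > 12.2): 1: 0; 2: 0.472509; 3: 0.
By total probability, P(X > 12.2) = 0.23·0 + 0.31·0.472509 + 0.46·0 = 0.146478.

0.1465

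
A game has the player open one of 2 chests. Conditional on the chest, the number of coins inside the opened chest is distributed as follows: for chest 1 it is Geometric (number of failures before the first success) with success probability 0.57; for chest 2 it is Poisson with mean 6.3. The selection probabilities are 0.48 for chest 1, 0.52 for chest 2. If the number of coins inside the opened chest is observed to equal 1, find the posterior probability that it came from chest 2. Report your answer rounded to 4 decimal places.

Likelihoods P(X=1 | ·): 1: 0.2451; 2: 0.0115687.
Posterior ∝ prior × likelihood. Numerator for 2: 0.52·0.0115687 = 0.00601573.
Normalizing constant: 0.48·0.2451 + 0.52·0.0115687 = 0.123664.
P(2 | observation) = 0.00601573 / 0.123664 = 0.0486459.

0.0486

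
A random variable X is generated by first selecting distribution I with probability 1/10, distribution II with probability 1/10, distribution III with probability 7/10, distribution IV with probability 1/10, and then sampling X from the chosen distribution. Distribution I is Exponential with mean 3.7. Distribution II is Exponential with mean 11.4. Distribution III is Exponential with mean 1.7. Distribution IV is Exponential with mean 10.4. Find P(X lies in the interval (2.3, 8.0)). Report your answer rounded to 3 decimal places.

Conditional on each component, P(2.3 < X < 8.0): I: 0.421997; II: 0.321581; III: 0.249437; IV: 0.338224.
By total probability, P(2.3 < X < 8.0) = 0.1·0.421997 + 0.1·0.321581 + 0.7·0.249437 + 0.1·0.338224 = 0.282786.

0.283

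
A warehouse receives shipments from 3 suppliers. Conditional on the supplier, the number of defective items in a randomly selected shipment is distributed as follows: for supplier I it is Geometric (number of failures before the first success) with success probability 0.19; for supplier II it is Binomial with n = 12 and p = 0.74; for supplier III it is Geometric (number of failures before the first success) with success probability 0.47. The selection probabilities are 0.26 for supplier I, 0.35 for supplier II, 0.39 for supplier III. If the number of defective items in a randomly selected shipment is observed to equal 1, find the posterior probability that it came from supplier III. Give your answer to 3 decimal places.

Likelihoods P(X=1 | ·): I: 0.1539; II: 3.25927e-06; III: 0.2491.
Posterior ∝ prior × likelihood. Numerator for III: 0.39·0.2491 = 0.097149.
Normalizing constant: 0.26·0.1539 + 0.35·3.25927e-06 + 0.39·0.2491 = 0.137164.
P(III | observation) = 0.097149 / 0.137164 = 0.708268.

0.708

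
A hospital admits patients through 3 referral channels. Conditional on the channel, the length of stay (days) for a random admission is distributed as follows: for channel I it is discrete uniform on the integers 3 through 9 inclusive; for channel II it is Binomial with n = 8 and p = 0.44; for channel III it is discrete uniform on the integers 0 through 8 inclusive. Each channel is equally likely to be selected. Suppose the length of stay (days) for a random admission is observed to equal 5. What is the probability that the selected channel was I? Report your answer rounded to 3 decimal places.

Likelihoods P(X=5 | ·): I: 0.142857; II: 0.162187; III: 0.111111.
Posterior ∝ prior × likelihood. Numerator for I: 0.333333·0.142857 = 0.047619.
Normalizing constant: 0.333333·0.142857 + 0.333333·0.162187 + 0.333333·0.111111 = 0.138718.
P(I | observation) = 0.047619 / 0.138718 = 0.343279.

0.343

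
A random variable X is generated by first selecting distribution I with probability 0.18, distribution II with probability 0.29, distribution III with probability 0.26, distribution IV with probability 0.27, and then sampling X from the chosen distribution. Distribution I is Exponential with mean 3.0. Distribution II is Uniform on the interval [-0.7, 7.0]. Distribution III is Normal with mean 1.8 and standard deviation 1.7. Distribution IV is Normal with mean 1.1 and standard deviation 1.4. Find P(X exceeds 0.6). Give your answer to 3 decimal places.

Conditional on each component, P(X > 0.6): I: 0.818731; II: 0.831169; III: 0.759869; IV: 0.639508.
By total probability, P(X > 0.6) = 0.18·0.818731 + 0.29·0.831169 + 0.26·0.759869 + 0.27·0.639508 = 0.758644.

0.759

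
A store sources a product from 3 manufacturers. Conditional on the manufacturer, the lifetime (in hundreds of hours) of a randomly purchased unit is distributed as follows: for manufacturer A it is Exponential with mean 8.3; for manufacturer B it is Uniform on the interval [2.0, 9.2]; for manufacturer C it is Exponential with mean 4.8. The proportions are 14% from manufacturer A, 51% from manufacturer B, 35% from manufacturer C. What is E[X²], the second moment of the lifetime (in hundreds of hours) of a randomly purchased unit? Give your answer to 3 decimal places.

For each component E[X²] = Var + (mean)², giving A: 137.78; B: 35.68; C: 46.08.
Overall E[X²] = 0.14·137.78 + 0.51·35.68 + 0.35·46.08 = 53.614.

53.614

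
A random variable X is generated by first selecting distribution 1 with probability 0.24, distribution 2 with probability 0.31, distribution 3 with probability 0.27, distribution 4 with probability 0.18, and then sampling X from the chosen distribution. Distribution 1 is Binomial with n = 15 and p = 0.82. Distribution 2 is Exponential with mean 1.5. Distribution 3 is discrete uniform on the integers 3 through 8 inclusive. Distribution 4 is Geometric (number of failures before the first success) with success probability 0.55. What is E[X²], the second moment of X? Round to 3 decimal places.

47.579

For each component E[X²] = Var + (mean)², giving 1: 153.504; 2: 4.5; 3: 33.1667; 4: 2.15702.
Overall E[X²] = 0.24·153.504 + 0.31·4.5 + 0.27·33.1667 + 0.18·2.15702 = 47.5792.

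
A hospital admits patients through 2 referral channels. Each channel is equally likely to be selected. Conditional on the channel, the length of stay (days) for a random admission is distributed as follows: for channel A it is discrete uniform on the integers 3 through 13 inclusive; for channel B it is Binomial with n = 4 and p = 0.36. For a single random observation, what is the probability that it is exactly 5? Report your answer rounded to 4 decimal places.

0.0455

Conditional on each channel, P(X = 5): A: 0.0909091; B: 0.
By total probability, P(X = 5) = 0.5·0.0909091 + 0.5·0 = 0.0454545.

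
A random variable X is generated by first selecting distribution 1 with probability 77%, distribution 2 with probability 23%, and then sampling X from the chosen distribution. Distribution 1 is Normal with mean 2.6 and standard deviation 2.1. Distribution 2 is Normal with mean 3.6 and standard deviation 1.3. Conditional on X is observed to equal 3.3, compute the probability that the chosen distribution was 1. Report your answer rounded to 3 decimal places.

Likelihoods f(3.3 | ·): 1: 0.179706; 2: 0.298815.
Posterior ∝ prior × likelihood. Numerator for 1: 0.77·0.179706 = 0.138374.
Normalizing constant: 0.77·0.179706 + 0.23·0.298815 = 0.207101.
P(1 | observation) = 0.138374 / 0.207101 = 0.668146.

0.668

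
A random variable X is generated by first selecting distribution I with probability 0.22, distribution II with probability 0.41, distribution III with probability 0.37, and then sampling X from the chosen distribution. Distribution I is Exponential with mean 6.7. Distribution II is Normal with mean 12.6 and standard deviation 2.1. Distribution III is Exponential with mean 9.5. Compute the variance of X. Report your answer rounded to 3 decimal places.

Per component, I: μ=6.7, E[X²]=89.78; II: μ=12.6, E[X²]=163.17; III: μ=9.5, E[X²]=180.5.
E[X] = 0.22·6.7 + 0.41·12.6 + 0.37·9.5 = 10.155.
E[X²] = 0.22·89.78 + 0.41·163.17 + 0.37·180.5 = 153.436.
Var(X) = E[X²] − (E[X])² = 153.436 − 103.124 = 50.3123.

50.312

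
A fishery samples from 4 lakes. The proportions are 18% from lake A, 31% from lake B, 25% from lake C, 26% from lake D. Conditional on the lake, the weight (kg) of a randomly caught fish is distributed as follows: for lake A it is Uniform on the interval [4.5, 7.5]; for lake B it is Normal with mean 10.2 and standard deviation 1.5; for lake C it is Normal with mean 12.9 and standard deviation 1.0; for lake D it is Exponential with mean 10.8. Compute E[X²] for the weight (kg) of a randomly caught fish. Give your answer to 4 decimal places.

For each component E[X²] = Var + (mean)², giving A: 36.75; B: 106.29; C: 167.41; D: 233.28.
Overall E[X²] = 0.18·36.75 + 0.31·106.29 + 0.25·167.41 + 0.26·233.28 = 142.07.

142.0702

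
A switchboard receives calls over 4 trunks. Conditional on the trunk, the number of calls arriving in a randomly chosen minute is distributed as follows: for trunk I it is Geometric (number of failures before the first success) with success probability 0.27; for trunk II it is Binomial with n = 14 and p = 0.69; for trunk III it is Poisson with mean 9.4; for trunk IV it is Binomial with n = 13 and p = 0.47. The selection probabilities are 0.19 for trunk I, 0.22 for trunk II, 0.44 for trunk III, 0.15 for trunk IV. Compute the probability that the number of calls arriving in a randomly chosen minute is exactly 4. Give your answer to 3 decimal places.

0.044

Conditional on each trunk, P(X = 4): I: 0.0766753; II: 0.00185972; III: 0.0269111; IV: 0.115128.
By total probability, P(X = 4) = 0.19·0.0766753 + 0.22·0.00185972 + 0.44·0.0269111 + 0.15·0.115128 = 0.0440875.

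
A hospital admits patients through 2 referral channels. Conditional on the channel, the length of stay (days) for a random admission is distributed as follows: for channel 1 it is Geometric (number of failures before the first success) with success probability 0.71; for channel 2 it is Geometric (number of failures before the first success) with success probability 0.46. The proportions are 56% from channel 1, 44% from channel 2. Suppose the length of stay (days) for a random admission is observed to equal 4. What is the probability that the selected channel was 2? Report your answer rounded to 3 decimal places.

Likelihoods P(X=4 | ·): 1: 0.0050217; 2: 0.0391141.
Posterior ∝ prior × likelihood. Numerator for 2: 0.44·0.0391141 = 0.0172102.
Normalizing constant: 0.56·0.0050217 + 0.44·0.0391141 = 0.0200223.
P(2 | observation) = 0.0172102 / 0.0200223 = 0.859549.

0.860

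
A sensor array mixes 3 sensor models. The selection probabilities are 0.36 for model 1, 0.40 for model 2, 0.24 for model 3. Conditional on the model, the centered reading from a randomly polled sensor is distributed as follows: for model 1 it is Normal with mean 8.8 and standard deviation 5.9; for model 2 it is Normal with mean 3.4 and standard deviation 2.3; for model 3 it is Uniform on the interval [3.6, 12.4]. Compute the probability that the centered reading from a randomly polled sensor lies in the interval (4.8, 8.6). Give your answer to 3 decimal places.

Conditional on each model, P(4.8 < X < 8.6): 1: 0.237583; 2: 0.259479; 3: 0.431818.
By total probability, P(4.8 < X < 8.6) = 0.36·0.237583 + 0.4·0.259479 + 0.24·0.431818 = 0.292958.

0.293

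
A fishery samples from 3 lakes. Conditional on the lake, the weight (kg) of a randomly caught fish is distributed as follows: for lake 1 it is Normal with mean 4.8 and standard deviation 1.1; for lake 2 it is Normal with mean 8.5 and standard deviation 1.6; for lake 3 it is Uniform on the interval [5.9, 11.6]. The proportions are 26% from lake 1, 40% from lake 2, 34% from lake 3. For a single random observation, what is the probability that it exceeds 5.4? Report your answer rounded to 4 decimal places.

0.8056

Conditional on each lake, P(X > 5.4): 1: 0.29272; 2: 0.973658; 3: 1.
By total probability, P(X > 5.4) = 0.26·0.29272 + 0.4·0.973658 + 0.34·1 = 0.80557.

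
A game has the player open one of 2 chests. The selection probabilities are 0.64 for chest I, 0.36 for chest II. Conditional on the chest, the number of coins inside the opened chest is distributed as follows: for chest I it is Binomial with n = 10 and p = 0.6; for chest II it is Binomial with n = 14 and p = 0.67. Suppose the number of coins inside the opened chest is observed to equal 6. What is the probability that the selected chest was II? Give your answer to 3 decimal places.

0.079

Likelihoods P(X=6 | ·): I: 0.250823; II: 0.0382046.
Posterior ∝ prior × likelihood. Numerator for II: 0.36·0.0382046 = 0.0137537.
Normalizing constant: 0.64·0.250823 + 0.36·0.0382046 = 0.17428.
P(II | observation) = 0.0137537 / 0.17428 = 0.0789169.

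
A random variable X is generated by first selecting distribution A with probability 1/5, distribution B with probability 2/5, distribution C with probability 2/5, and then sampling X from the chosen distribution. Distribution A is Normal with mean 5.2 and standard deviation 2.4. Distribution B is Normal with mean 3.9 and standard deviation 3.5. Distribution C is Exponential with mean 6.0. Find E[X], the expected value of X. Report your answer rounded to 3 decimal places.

5.000

Component means — A: 5.2; B: 3.9; C: 6.
E[X] = 0.2·5.2 + 0.4·3.9 + 0.4·6 = 5.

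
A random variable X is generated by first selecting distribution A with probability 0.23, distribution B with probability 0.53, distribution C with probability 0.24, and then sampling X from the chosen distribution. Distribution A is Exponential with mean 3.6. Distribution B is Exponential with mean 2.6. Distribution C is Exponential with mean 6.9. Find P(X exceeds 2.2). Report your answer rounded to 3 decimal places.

Conditional on each component, P(X > 2.2): A: 0.542747; B: 0.429062; C: 0.726991.
By total probability, P(X > 2.2) = 0.23·0.542747 + 0.53·0.429062 + 0.24·0.726991 = 0.526713.

0.527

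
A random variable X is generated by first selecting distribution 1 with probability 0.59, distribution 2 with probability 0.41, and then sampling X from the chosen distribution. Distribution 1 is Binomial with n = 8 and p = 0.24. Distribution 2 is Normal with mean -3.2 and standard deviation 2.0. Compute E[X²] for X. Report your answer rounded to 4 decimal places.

For each component E[X²] = Var + (mean)², giving 1: 5.1456; 2: 14.24.
Overall E[X²] = 0.59·5.1456 + 0.41·14.24 = 8.8743.

8.8743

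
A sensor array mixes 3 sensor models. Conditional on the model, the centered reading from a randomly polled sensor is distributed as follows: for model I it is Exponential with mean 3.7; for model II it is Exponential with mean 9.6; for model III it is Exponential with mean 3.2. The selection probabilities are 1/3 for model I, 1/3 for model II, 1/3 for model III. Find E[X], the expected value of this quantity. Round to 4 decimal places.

Component means — I: 3.7; II: 9.6; III: 3.2.
E[X] = 0.333333·3.7 + 0.333333·9.6 + 0.333333·3.2 = 5.5.

5.5000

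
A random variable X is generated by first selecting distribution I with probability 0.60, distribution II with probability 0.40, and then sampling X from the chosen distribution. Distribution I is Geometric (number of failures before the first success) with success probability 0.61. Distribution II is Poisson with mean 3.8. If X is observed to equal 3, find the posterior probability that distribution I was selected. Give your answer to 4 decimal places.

Likelihoods P(X=3 | ·): I: 0.0361846; II: 0.204588.
Posterior ∝ prior × likelihood. Numerator for I: 0.6·0.0361846 = 0.0217108.
Normalizing constant: 0.6·0.0361846 + 0.4·0.204588 = 0.103546.
P(I | observation) = 0.0217108 / 0.103546 = 0.209673.

0.2097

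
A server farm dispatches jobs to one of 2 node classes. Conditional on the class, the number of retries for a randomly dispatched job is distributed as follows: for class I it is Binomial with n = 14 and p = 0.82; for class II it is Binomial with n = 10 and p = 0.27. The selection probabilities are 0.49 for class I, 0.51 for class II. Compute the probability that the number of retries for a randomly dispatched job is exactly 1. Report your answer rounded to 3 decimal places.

Conditional on each class, P(X = 1): I: 2.39048e-09; II: 0.158953.
By total probability, P(X = 1) = 0.49·2.39048e-09 + 0.51·0.158953 = 0.0810662.

0.081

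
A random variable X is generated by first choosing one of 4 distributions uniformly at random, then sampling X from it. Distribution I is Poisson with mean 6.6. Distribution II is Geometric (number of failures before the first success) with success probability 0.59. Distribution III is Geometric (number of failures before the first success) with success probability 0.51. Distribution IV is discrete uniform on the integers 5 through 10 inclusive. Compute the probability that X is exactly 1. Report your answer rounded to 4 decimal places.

0.1252

Conditional on each component, P(X = 1): I: 0.00897843; II: 0.2419; III: 0.2499; IV: 0.
By total probability, P(X = 1) = 0.25·0.00897843 + 0.25·0.2419 + 0.25·0.2499 + 0.25·0 = 0.125195.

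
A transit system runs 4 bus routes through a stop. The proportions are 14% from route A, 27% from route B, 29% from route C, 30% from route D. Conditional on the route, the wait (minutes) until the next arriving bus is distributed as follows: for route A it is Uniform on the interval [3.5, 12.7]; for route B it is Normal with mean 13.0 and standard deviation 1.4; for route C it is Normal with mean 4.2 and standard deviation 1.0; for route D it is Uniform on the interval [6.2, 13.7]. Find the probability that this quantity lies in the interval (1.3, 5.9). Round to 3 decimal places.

0.313

Conditional on each route, P(1.3 < X < 5.9): A: 0.26087; B: 1.9742e-07; C: 0.953569; D: 0.
By total probability, P(1.3 < X < 5.9) = 0.14·0.26087 + 0.27·1.9742e-07 + 0.29·0.953569 + 0.3·0 = 0.313057.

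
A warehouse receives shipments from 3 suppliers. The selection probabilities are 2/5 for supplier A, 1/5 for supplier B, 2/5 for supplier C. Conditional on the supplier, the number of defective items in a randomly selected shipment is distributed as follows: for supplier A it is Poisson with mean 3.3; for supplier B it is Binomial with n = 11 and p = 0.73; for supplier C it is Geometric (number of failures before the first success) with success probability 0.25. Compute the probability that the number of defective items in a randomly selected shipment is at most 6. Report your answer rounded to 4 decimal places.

Conditional on each supplier, P(X ≤ 6): A: 0.949034; B: 0.149284; C: 0.866516.
By total probability, P(X ≤ 6) = 0.4·0.949034 + 0.2·0.149284 + 0.4·0.866516 = 0.756077.

0.7561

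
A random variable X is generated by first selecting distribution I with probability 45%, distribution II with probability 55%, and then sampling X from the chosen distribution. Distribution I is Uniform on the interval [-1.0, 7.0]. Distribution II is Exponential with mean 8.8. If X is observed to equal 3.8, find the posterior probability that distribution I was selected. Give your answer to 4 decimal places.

0.5809

Likelihoods f(3.8 | ·): I: 0.125; II: 0.0737872.
Posterior ∝ prior × likelihood. Numerator for I: 0.45·0.125 = 0.05625.
Normalizing constant: 0.45·0.125 + 0.55·0.0737872 = 0.096833.
P(I | observation) = 0.05625 / 0.096833 = 0.580897.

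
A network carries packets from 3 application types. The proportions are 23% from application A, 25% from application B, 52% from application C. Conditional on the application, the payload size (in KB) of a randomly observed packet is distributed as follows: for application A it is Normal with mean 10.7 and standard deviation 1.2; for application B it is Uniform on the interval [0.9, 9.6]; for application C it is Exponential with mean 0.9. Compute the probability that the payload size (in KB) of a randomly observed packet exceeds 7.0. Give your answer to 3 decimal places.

Conditional on each application, P(X > 7.0): A: 0.998977; B: 0.298851; C: 0.000418942.
By total probability, P(X > 7.0) = 0.23·0.998977 + 0.25·0.298851 + 0.52·0.000418942 = 0.304695.

0.305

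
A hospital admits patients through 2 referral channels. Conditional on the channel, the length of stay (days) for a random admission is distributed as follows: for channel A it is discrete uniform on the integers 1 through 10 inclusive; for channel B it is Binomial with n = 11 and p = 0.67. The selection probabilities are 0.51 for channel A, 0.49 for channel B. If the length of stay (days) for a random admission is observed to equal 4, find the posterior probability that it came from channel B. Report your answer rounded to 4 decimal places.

0.2140

Likelihoods P(X=4 | ·): A: 0.1; B: 0.0283407.
Posterior ∝ prior × likelihood. Numerator for B: 0.49·0.0283407 = 0.0138869.
Normalizing constant: 0.51·0.1 + 0.49·0.0283407 = 0.0648869.
P(B | observation) = 0.0138869 / 0.0648869 = 0.214018.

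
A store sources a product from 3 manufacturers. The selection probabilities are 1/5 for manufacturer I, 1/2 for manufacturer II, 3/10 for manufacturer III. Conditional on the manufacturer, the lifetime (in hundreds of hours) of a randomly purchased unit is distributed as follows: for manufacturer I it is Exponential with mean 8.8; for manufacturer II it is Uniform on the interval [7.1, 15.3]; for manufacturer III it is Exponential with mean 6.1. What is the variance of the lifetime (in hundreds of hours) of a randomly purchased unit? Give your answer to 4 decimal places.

34.3676

Per component, I: μ=8.8, E[X²]=154.88; II: μ=11.2, E[X²]=131.043; III: μ=6.1, E[X²]=74.42.
E[X] = 0.2·8.8 + 0.5·11.2 + 0.3·6.1 = 9.19.
E[X²] = 0.2·154.88 + 0.5·131.043 + 0.3·74.42 = 118.824.
Var(X) = E[X²] − (E[X])² = 118.824 − 84.4561 = 34.3676.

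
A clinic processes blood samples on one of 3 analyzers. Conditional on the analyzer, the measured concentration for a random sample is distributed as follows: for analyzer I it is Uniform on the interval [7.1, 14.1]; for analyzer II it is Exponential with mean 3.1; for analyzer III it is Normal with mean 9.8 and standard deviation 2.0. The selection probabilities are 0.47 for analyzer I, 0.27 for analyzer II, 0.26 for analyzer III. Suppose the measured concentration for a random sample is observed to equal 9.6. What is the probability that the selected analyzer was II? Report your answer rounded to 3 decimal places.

0.032

Likelihoods f(9.6 | ·): I: 0.142857; II: 0.014579; III: 0.198476.
Posterior ∝ prior × likelihood. Numerator for II: 0.27·0.014579 = 0.00393632.
Normalizing constant: 0.47·0.142857 + 0.27·0.014579 + 0.26·0.198476 = 0.122683.
P(II | observation) = 0.00393632 / 0.122683 = 0.0320853.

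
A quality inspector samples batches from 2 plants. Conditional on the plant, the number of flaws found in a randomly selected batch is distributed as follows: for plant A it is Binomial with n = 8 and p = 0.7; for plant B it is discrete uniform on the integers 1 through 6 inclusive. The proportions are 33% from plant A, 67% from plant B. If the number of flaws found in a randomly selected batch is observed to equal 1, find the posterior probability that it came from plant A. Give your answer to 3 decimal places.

Likelihoods P(X=1 | ·): A: 0.00122472; B: 0.166667.
Posterior ∝ prior × likelihood. Numerator for A: 0.33·0.00122472 = 0.000404158.
Normalizing constant: 0.33·0.00122472 + 0.67·0.166667 = 0.112071.
P(A | observation) = 0.000404158 / 0.112071 = 0.00360627.

0.004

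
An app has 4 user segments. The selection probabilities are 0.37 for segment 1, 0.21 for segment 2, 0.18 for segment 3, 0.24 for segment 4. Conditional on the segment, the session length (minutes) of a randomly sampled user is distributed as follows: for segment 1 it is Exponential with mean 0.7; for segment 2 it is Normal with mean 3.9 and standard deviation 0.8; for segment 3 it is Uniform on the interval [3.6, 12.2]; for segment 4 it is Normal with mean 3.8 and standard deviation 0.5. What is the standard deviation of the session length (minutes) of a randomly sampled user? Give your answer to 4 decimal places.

Per component, 1: μ=0.7, E[X²]=0.98; 2: μ=3.9, E[X²]=15.85; 3: μ=7.9, E[X²]=68.5733; 4: μ=3.8, E[X²]=14.69.
E[X] = 0.37·0.7 + 0.21·3.9 + 0.18·7.9 + 0.24·3.8 = 3.412.
E[X²] = 0.37·0.98 + 0.21·15.85 + 0.18·68.5733 + 0.24·14.69 = 19.5599.
Var(X) = E[X²] − (E[X])² = 19.5599 − 11.6417 = 7.91816.
SD(X) = √7.91816 = 2.81392.

2.8139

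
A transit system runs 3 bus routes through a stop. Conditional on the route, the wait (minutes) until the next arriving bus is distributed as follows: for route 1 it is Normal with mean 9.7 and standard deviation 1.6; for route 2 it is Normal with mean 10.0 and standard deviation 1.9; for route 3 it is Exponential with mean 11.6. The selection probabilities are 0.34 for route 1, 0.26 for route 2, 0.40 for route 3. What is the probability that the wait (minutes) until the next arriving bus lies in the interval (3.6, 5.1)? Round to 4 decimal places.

0.0374

Conditional on each route, P(3.6 < X < 5.1): 1: 0.00195135; 2: 0.00457709; 3: 0.0889355.
By total probability, P(3.6 < X < 5.1) = 0.34·0.00195135 + 0.26·0.00457709 + 0.4·0.0889355 = 0.0374277.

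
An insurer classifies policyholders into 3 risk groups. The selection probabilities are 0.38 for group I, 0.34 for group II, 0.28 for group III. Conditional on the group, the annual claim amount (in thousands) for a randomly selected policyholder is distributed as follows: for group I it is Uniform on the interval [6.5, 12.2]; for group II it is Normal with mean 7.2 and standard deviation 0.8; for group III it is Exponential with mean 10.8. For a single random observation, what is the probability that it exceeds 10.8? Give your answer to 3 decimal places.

0.196

Conditional on each group, P(X > 10.8): I: 0.245614; II: 3.39767e-06; III: 0.367879.
By total probability, P(X > 10.8) = 0.38·0.245614 + 0.34·3.39767e-06 + 0.28·0.367879 = 0.196341.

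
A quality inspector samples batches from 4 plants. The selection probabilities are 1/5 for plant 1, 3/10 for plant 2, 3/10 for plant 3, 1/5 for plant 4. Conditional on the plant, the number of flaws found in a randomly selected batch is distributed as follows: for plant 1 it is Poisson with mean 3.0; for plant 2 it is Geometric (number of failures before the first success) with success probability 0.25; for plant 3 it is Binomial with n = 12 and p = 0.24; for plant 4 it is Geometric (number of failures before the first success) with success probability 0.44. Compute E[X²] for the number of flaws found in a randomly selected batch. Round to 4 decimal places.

12.7474

For each component E[X²] = Var + (mean)², giving 1: 12; 2: 21; 3: 10.4832; 4: 4.5124.
Overall E[X²] = 0.2·12 + 0.3·21 + 0.3·10.4832 + 0.2·4.5124 = 12.7474.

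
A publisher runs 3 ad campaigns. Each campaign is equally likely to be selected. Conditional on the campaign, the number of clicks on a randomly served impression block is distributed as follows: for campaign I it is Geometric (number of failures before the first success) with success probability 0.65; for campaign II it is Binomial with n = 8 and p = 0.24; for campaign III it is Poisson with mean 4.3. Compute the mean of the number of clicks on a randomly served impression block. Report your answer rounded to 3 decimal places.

2.253

Component means — I: 0.538462; II: 1.92; III: 4.3.
E[X] = 0.333333·0.538462 + 0.333333·1.92 + 0.333333·4.3 = 2.25282.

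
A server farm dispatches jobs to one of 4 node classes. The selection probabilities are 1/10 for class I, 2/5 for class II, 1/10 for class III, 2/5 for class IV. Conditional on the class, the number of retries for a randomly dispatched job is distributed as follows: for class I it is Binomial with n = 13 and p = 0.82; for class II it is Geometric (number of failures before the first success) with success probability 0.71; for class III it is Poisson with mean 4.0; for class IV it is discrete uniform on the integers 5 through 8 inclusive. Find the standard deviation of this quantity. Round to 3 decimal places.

Per component, I: μ=10.66, E[X²]=115.554; II: μ=0.408451, E[X²]=0.742115; III: μ=4, E[X²]=20; IV: μ=6.5, E[X²]=43.5.
E[X] = 0.1·10.66 + 0.4·0.408451 + 0.1·4 + 0.4·6.5 = 4.22938.
E[X²] = 0.1·115.554 + 0.4·0.742115 + 0.1·20 + 0.4·43.5 = 31.2523.
Var(X) = E[X²] − (E[X])² = 31.2523 − 17.8877 = 13.3646.
SD(X) = √13.3646 = 3.65577.

3.656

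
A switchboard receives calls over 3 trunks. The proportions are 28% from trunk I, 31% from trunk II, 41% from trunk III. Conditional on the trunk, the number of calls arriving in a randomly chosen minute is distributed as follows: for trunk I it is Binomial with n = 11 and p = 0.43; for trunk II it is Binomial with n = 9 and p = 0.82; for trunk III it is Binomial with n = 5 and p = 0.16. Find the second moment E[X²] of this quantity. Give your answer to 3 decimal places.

24.853

For each component E[X²] = Var + (mean)², giving I: 25.069; II: 55.7928; III: 1.312.
Overall E[X²] = 0.28·25.069 + 0.31·55.7928 + 0.41·1.312 = 24.853.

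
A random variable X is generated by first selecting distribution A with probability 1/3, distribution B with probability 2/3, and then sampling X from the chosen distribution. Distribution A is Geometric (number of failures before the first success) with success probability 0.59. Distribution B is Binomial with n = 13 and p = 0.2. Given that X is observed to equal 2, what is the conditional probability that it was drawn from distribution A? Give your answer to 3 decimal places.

0.156

Likelihoods P(X=2 | ·): A: 0.099179; B: 0.268006.
Posterior ∝ prior × likelihood. Numerator for A: 0.333333·0.099179 = 0.0330597.
Normalizing constant: 0.333333·0.099179 + 0.666667·0.268006 = 0.21173.
P(A | observation) = 0.0330597 / 0.21173 = 0.15614.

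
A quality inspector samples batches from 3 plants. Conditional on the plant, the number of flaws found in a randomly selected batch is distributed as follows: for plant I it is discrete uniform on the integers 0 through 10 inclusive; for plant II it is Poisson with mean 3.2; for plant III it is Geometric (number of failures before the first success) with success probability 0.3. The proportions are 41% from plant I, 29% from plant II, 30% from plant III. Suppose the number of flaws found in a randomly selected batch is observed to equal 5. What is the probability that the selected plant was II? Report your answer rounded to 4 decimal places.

0.3868

Likelihoods P(X=5 | ·): I: 0.0909091; II: 0.113979; III: 0.050421.
Posterior ∝ prior × likelihood. Numerator for II: 0.29·0.113979 = 0.033054.
Normalizing constant: 0.41·0.0909091 + 0.29·0.113979 + 0.3·0.050421 = 0.085453.
P(II | observation) = 0.033054 / 0.085453 = 0.386809.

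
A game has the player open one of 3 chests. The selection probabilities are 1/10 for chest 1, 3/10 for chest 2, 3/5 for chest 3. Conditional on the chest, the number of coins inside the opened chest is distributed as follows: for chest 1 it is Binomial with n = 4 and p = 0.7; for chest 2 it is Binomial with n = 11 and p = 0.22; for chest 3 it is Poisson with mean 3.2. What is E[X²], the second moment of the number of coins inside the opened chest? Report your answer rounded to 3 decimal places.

For each component E[X²] = Var + (mean)², giving 1: 8.68; 2: 7.744; 3: 13.44.
Overall E[X²] = 0.1·8.68 + 0.3·7.744 + 0.6·13.44 = 11.2552.

11.255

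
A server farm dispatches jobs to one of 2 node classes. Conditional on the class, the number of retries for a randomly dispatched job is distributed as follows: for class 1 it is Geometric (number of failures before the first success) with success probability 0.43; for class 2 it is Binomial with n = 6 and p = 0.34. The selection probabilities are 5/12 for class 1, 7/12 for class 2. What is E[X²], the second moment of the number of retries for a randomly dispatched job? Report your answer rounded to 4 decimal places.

For each component E[X²] = Var + (mean)², giving 1: 4.83991; 2: 5.508.
Overall E[X²] = 0.416667·4.83991 + 0.583333·5.508 = 5.22963.

5.2296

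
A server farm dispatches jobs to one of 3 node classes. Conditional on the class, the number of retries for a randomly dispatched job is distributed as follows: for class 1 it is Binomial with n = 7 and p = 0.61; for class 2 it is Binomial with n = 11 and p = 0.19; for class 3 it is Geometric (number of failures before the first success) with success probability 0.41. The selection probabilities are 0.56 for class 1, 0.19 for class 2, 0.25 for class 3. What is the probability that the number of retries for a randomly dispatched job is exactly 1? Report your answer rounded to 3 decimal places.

0.117

Conditional on each class, P(X = 1): 1: 0.015025; 2: 0.254095; 3: 0.2419.
By total probability, P(X = 1) = 0.56·0.015025 + 0.19·0.254095 + 0.25·0.2419 = 0.117167.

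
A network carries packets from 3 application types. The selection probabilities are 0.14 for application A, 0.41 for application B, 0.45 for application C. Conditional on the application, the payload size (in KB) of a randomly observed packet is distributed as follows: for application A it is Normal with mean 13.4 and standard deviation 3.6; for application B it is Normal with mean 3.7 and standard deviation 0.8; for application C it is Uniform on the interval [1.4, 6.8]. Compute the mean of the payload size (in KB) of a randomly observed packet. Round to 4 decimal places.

Component means — A: 13.4; B: 3.7; C: 4.1.
E[X] = 0.14·13.4 + 0.41·3.7 + 0.45·4.1 = 5.238.

5.2380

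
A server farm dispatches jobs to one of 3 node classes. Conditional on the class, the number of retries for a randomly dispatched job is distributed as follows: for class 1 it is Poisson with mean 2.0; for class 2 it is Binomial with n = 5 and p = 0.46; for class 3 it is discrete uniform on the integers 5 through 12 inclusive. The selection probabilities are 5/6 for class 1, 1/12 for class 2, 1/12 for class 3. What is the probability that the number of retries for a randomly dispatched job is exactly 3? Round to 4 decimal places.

Conditional on each class, P(X = 3): 1: 0.180447; 2: 0.283832; 3: 0.
By total probability, P(X = 3) = 0.833333·0.180447 + 0.0833333·0.283832 + 0.0833333·0 = 0.174025.

0.1740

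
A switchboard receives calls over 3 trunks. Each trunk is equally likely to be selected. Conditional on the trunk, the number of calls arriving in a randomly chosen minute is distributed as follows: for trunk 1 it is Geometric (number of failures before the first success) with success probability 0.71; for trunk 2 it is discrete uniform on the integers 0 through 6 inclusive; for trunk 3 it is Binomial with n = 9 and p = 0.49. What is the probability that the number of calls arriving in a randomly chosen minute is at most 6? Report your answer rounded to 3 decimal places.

Conditional on each trunk, P(X ≤ 6): 1: 0.999828; 2: 1; 3: 0.919612.
By total probability, P(X ≤ 6) = 0.333333·0.999828 + 0.333333·1 + 0.333333·0.919612 = 0.973146.

0.973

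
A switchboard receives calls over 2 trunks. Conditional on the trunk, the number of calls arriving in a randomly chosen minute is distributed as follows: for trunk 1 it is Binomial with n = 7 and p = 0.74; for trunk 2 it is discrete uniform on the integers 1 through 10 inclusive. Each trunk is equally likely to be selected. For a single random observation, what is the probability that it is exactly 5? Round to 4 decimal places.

0.2075

Conditional on each trunk, P(X = 5): 1: 0.31501; 2: 0.1.
By total probability, P(X = 5) = 0.5·0.31501 + 0.5·0.1 = 0.207505.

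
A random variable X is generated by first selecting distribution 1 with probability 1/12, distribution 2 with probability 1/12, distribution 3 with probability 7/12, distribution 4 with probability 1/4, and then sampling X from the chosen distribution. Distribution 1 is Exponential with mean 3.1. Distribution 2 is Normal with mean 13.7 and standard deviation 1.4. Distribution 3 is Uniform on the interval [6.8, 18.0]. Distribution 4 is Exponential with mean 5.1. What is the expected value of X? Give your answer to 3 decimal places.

9.908

Component means — 1: 3.1; 2: 13.7; 3: 12.4; 4: 5.1.
E[X] = 0.0833333·3.1 + 0.0833333·13.7 + 0.583333·12.4 + 0.25·5.1 = 9.90833.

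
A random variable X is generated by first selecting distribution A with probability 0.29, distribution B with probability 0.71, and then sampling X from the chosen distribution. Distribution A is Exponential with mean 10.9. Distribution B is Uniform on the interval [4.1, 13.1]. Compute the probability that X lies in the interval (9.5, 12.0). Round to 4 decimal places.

0.2221

Conditional on each component, P(9.5 < X < 12.0): A: 0.0857328; B: 0.277778.
By total probability, P(9.5 < X < 12.0) = 0.29·0.0857328 + 0.71·0.277778 = 0.222085.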